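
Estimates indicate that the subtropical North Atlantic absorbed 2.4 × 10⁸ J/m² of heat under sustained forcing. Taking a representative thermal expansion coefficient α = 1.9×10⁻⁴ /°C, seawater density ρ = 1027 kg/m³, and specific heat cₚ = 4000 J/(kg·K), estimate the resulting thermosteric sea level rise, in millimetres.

about 11 mm

Δh = αQ/(ρcₚ) = 1.9×10⁻⁴ × 2.4×10⁸ / (1027 × 4000) ≈ 0.01110 m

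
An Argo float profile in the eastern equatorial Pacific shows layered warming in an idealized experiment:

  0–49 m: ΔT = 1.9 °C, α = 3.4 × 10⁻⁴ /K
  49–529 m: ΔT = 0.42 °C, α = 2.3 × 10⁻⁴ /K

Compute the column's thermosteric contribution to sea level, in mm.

Δh = 78.0 mm

0–49 m: 3.4×10⁻⁴ × 49 × 1.9 = 0.031654 m
2.3×10⁻⁴ × 480 × 0.42 = 0.046368 m
Δh = 0.031654 + 0.046368 = 0.078022 m ≈ 78.0 mm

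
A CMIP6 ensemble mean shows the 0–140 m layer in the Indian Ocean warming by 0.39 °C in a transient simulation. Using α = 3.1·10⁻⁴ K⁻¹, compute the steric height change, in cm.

Δh = αΔT·H = 3.1×10⁻⁴ × 0.39 × 140 = 0.016926 m

about 1.69 cm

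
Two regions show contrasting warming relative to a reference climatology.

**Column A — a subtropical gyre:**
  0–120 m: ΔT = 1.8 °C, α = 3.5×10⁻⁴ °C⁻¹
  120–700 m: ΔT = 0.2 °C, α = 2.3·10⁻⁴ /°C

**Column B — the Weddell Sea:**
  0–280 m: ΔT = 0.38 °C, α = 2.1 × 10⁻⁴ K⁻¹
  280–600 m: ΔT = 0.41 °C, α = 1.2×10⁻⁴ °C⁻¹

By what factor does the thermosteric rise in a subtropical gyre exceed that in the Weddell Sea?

≈ 2.69×

A 0–120 m: 3.5×10⁻⁴ × 1.8 × 120 = 0.07560 m
A Layer 2: 0.2 × 580 × 2.3×10⁻⁴ = 0.02668 m
A total: 0.10228 m
B Layer 1: 280 × 2.1×10⁻⁴ × 0.38 = 0.022344 m
B Layer 2: 1.2×10⁻⁴ × 320 × 0.41 = 0.015744 m
B total: 0.038088 m
Ratio: 0.10228 / 0.038088 ≈ 2.685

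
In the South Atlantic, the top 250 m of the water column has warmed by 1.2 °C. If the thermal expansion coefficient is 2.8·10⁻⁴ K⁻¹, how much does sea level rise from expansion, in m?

about 0.084 m

Δh = αΔT·H = 2.8×10⁻⁴ × 1.2 × 250 = 0.08400 m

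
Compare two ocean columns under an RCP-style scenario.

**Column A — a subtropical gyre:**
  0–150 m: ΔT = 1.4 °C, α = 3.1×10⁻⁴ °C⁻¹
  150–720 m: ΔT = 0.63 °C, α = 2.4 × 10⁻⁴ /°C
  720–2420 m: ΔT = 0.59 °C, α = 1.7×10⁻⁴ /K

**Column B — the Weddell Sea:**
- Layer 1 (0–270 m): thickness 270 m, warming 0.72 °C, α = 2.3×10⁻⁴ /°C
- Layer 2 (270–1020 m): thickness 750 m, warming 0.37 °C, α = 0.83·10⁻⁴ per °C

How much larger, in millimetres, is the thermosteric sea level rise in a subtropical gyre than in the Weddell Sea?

250 mm larger

A Layer 1: 1.4 × 150 × 3.1×10⁻⁴ = 0.06510 m
A Layer 2: 2.4×10⁻⁴ × 0.63 × 570 = 0.086184 m
A 720–2420 m: 1.7×10⁻⁴ × 0.59 × 1700 = 0.17051 m
A total: 0.321794 m
B 0.72 × 270 × 2.3×10⁻⁴ = 0.044712 m
B 0.83×10⁻⁴ × 0.37 × 750 = 0.0230325 m
B total: 0.0677445 m
Difference: 0.321794 − 0.0677445 = 0.2540495 m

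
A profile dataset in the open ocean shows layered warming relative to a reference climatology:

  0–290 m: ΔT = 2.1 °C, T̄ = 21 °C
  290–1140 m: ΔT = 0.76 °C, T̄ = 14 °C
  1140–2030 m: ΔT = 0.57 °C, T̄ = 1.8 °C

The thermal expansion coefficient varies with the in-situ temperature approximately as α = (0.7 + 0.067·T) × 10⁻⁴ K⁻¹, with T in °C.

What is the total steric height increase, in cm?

Layer 1: α = (0.7 + 0.067×21)×10⁻⁴ = 2.107×10⁻⁴ K⁻¹
Layer 2: α = (0.7 + 0.067×14)×10⁻⁴ = 1.638×10⁻⁴ K⁻¹
Layer 3: α = (0.7 + 0.067×1.8)×10⁻⁴ = 0.8206×10⁻⁴ K⁻¹
Layer 1: 290 × 2.1 × 2.107×10⁻⁴ = 0.1283163 m
Layer 2: 1.638×10⁻⁴ × 0.76 × 850 = 0.1058148 m
Layer 3: 0.57 × 890 × 0.8206×10⁻⁴ = 0.041629038 m
Δh = 0.1283163 + 0.1058148 + 0.041629038 = 0.275760138 m

Δh = 28 cm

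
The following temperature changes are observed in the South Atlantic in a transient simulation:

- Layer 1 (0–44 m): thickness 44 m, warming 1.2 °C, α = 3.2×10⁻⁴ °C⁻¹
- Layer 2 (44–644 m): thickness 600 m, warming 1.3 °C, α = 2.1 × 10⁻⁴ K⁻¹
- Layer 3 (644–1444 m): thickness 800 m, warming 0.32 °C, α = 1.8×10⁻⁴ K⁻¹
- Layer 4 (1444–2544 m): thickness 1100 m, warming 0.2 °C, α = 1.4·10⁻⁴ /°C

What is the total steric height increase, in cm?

26 cm of thermosteric rise

0–44 m: 1.2 × 3.2×10⁻⁴ × 44 = 0.016896 m
44–644 m: 2.1×10⁻⁴ × 1.3 × 600 = 0.16380 m
1.8×10⁻⁴ × 0.32 × 800 = 0.04608 m
1100 × 0.2 × 1.4×10⁻⁴ = 0.03080 m
Δh = 0.016896 + 0.16380 + 0.04608 + 0.03080 = 0.257576 m ≈ 26 cm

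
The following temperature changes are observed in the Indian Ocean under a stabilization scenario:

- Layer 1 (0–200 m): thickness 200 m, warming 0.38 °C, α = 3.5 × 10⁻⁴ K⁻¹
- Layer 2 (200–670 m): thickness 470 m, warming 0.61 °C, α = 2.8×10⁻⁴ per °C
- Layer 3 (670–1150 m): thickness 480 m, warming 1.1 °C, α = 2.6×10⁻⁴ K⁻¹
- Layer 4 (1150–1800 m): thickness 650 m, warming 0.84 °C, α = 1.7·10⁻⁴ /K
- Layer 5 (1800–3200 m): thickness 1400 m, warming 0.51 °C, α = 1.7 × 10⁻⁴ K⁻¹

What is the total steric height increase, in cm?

3.5×10⁻⁴ × 0.38 × 200 = 0.02660 m
Layer 2: 470 × 0.61 × 2.8×10⁻⁴ = 0.080276 m
670–1150 m: 480 × 1.1 × 2.6×10⁻⁴ = 0.13728 m
1150–1800 m: 650 × 1.7×10⁻⁴ × 0.84 = 0.09282 m
1800–3200 m: 1.7×10⁻⁴ × 0.51 × 1400 = 0.12138 m
Δh = 0.02660 + 0.080276 + 0.13728 + 0.09282 + 0.12138 = 0.458356 m

Δh = 45.8 cm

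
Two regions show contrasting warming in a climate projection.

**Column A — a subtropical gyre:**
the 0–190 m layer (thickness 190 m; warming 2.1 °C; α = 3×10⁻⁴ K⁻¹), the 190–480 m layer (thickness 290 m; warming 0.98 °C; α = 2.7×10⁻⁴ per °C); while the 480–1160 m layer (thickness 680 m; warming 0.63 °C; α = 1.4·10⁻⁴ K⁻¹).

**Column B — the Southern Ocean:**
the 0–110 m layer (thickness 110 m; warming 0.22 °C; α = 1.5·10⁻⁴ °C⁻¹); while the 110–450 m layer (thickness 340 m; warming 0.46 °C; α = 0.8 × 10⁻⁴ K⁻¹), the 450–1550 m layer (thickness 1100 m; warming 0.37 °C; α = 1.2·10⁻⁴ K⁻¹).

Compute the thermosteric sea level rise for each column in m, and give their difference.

A 0–190 m: 190 × 2.1 × 3×10⁻⁴ = 0.11970 m
A Layer 2: 0.98 × 290 × 2.7×10⁻⁴ = 0.076734 m
A 480–1160 m: 1.4×10⁻⁴ × 0.63 × 680 = 0.059976 m
A total: 0.25641 m
B 1.5×10⁻⁴ × 110 × 0.22 = 0.00363 m
B 0.46 × 0.8×10⁻⁴ × 340 = 0.012512 m
B 1.2×10⁻⁴ × 1100 × 0.37 = 0.04884 m
B total: 0.064982 m
Difference: 0.25641 − 0.064982 = 0.191428 m

A: 0.256 m; B: 0.0650 m; difference 0.191 m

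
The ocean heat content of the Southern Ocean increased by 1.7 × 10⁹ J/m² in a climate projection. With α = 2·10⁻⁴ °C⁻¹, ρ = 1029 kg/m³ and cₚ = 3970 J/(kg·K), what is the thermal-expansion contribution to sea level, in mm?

83.2 mm of thermosteric rise

Δh = αQ/(ρcₚ) = 2×10⁻⁴ × 1.7×10⁹ / (1029 × 3970) ≈ 0.083229 m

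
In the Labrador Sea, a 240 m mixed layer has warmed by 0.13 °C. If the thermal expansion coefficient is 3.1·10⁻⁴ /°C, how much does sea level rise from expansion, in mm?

Δh = αΔT·H = 3.1×10⁻⁴ × 0.13 × 240 = 0.009672 m

Δh = 9.67 mm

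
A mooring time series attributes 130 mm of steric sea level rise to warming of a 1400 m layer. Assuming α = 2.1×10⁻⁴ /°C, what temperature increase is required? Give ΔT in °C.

0.442 °C

ΔT = Δh/(αH) = 0.13 / (2.1×10⁻⁴ × 1400) ≈ 0.4422 °C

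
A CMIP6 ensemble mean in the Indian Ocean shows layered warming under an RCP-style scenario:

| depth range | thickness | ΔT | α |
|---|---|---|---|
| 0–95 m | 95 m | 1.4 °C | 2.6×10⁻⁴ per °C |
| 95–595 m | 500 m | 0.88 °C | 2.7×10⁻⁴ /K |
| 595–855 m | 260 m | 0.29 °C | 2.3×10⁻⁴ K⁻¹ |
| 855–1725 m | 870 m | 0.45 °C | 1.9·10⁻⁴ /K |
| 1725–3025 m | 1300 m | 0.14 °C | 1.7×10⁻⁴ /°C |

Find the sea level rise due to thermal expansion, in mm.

about 276 mm

1.4 × 95 × 2.6×10⁻⁴ = 0.03458 m
95–595 m: 0.88 × 2.7×10⁻⁴ × 500 = 0.11880 m
260 × 0.29 × 2.3×10⁻⁴ = 0.017342 m
855–1725 m: 1.9×10⁻⁴ × 0.45 × 870 = 0.074385 m
1725–3025 m: 1.7×10⁻⁴ × 1300 × 0.14 = 0.03094 m
Δh = 0.03458 + 0.11880 + 0.017342 + 0.074385 + 0.03094 = 0.276047 m ≈ 276 mm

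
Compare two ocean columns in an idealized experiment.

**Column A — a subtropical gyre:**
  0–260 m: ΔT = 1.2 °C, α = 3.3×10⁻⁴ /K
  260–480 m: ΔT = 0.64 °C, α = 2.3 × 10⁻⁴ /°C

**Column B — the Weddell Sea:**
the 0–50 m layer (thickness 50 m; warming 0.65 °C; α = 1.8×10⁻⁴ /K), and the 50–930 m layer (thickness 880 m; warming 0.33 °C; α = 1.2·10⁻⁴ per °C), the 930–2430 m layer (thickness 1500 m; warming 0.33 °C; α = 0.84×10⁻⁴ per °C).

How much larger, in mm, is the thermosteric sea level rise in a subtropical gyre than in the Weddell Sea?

A 260 × 1.2 × 3.3×10⁻⁴ = 0.10296 m
A Layer 2: 0.64 × 2.3×10⁻⁴ × 220 = 0.032384 m
A total: 0.135344 m
B 0–50 m: 0.65 × 1.8×10⁻⁴ × 50 = 0.00585 m
B 880 × 0.33 × 1.2×10⁻⁴ = 0.034848 m
B Layer 3: 1500 × 0.33 × 0.84×10⁻⁴ = 0.04158 m
B total: 0.082278 m
Difference: 0.135344 − 0.082278 = 0.053066 m

53.1 mm larger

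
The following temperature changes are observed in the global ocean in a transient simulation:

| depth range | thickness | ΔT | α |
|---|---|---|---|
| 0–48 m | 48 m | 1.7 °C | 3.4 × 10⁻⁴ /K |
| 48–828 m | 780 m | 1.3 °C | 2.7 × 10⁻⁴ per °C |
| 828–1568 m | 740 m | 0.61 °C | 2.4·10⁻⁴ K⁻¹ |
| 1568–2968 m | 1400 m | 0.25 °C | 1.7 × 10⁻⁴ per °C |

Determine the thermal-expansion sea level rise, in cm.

Layer 1: 3.4×10⁻⁴ × 48 × 1.7 = 0.027744 m
Layer 2: 2.7×10⁻⁴ × 780 × 1.3 = 0.27378 m
Layer 3: 2.4×10⁻⁴ × 0.61 × 740 = 0.108336 m
Layer 4: 1400 × 1.7×10⁻⁴ × 0.25 = 0.05950 m
Δh = 0.027744 + 0.27378 + 0.108336 + 0.05950 = 0.46936 m

46.9 cm of thermosteric rise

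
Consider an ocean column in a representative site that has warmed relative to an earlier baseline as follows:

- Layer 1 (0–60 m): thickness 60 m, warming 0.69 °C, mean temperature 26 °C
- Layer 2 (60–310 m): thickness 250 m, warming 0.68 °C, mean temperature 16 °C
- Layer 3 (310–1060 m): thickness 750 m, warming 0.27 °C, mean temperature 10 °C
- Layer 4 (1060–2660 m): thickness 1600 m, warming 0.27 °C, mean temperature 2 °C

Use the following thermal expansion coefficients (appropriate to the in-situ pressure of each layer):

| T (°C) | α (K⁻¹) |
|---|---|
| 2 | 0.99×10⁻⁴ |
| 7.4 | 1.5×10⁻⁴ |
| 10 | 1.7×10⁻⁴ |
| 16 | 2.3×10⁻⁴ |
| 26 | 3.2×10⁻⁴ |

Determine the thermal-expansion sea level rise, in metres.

0.130 m

Layer 1 at 26 °C → α = 3.2×10⁻⁴ K⁻¹
Layer 2 at 16 °C → α = 2.3×10⁻⁴ K⁻¹
Layer 3 at 10 °C → α = 1.7×10⁻⁴ K⁻¹
Layer 4 at 2 °C → α = 0.99×10⁻⁴ K⁻¹
0.69 × 60 × 3.2×10⁻⁴ = 0.013248 m
0.68 × 2.3×10⁻⁴ × 250 = 0.03910 m
1.7×10⁻⁴ × 0.27 × 750 = 0.034425 m
1600 × 0.27 × 0.99×10⁻⁴ = 0.042768 m
Δh = 0.013248 + 0.03910 + 0.034425 + 0.042768 = 0.129541 m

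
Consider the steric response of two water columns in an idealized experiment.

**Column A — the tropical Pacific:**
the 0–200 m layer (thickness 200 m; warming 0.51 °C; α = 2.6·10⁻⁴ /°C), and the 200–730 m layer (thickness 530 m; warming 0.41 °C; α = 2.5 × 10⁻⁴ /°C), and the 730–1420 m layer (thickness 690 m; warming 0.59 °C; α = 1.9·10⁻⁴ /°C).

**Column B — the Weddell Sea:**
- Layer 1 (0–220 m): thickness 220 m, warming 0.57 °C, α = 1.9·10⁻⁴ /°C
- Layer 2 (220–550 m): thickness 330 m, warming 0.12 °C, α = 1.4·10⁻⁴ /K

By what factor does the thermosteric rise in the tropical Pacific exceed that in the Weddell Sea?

≈ 5.39×

A 0–200 m: 0.51 × 2.6×10⁻⁴ × 200 = 0.02652 m
A 200–730 m: 2.5×10⁻⁴ × 0.41 × 530 = 0.054325 m
A 730–1420 m: 0.59 × 690 × 1.9×10⁻⁴ = 0.077349 m
A total: 0.158194 m
B Layer 1: 220 × 1.9×10⁻⁴ × 0.57 = 0.023826 m
B 0.12 × 330 × 1.4×10⁻⁴ = 0.005544 m
B total: 0.02937 m
Ratio: 0.158194 / 0.02937 ≈ 5.386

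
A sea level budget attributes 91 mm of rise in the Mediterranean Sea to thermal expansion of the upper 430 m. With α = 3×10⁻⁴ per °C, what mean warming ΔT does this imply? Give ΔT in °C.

ΔT = Δh/(αH) = 0.091 / (3×10⁻⁴ × 430) ≈ 0.7054 °C

0.705 °C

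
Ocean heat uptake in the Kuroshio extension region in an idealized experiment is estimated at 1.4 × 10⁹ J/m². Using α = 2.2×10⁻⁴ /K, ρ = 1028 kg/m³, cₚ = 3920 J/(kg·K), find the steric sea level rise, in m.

Δh = 0.0764 m

Δh = αQ/(ρcₚ) = 2.2×10⁻⁴ × 1.4×10⁹ / (1028 × 3920) ≈ 0.076431 m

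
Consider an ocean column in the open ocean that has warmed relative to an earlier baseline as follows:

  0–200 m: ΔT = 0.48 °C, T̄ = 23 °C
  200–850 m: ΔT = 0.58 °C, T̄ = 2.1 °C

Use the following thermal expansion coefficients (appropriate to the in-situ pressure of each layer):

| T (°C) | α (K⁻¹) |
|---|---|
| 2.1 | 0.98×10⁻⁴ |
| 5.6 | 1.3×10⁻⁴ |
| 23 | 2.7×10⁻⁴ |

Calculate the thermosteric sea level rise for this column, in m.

0.0629 m

Layer 1 at 23 °C → α = 2.7×10⁻⁴ K⁻¹
Layer 2 at 2.1 °C → α = 0.98×10⁻⁴ K⁻¹
2.7×10⁻⁴ × 200 × 0.48 = 0.02592 m
200–850 m: 650 × 0.98×10⁻⁴ × 0.58 = 0.036946 m
Δh = 0.02592 + 0.036946 = 0.062866 m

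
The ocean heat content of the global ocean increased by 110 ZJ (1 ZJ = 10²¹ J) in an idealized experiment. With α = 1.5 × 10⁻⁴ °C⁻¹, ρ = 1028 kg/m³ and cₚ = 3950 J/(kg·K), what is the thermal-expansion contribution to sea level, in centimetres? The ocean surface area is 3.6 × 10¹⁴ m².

about 1.13 cm

Per unit area: Q = 110×10²¹ / (3.6×10¹⁴) ≈ 3.056×10⁸ J/m²
Δh = αQ/(ρcₚ) = 1.5×10⁻⁴ × 3.056×10⁸ / (1028 × 3950) ≈ 0.011289 m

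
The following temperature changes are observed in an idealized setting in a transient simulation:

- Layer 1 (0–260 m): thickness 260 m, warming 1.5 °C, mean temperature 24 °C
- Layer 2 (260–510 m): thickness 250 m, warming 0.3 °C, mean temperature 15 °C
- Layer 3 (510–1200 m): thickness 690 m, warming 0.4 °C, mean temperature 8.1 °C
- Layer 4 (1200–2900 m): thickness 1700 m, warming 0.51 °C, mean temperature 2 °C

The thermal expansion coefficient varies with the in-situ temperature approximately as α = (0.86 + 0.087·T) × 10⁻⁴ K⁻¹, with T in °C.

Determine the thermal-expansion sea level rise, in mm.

Layer 1: α = (0.86 + 0.087×24)×10⁻⁴ = 2.948×10⁻⁴ K⁻¹
Layer 2: α = (0.86 + 0.087×15)×10⁻⁴ = 2.165×10⁻⁴ K⁻¹
Layer 3: α = (0.86 + 0.087×8.1)×10⁻⁴ = 1.5647×10⁻⁴ K⁻¹
Layer 4: α = (0.86 + 0.087×2)×10⁻⁴ = 1.034×10⁻⁴ K⁻¹
0–260 m: 2.948×10⁻⁴ × 1.5 × 260 = 0.114972 m
0.3 × 2.165×10⁻⁴ × 250 = 0.0162375 m
Layer 3: 1.5647×10⁻⁴ × 0.4 × 690 = 0.04318572 m
1700 × 0.51 × 1.034×10⁻⁴ = 0.0896478 m
Δh = 0.114972 + 0.0162375 + 0.04318572 + 0.0896478 = 0.26404302 m ≈ 260 mm

Δh ≈ 260 mm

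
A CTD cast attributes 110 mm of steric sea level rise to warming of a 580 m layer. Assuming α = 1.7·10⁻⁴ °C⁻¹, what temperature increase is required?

ΔT = Δh/(αH) = 0.11 / (1.7×10⁻⁴ × 580) ≈ 1.116 °C

ΔT ≈ 1.1 °C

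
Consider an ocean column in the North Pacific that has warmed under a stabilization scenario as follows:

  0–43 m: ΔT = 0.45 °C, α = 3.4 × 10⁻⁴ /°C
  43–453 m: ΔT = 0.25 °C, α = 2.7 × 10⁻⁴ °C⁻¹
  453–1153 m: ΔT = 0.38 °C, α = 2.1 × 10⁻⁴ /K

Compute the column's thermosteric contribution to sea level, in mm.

Δh ≈ 90.1 mm

0–43 m: 43 × 0.45 × 3.4×10⁻⁴ = 0.006579 m
Layer 2: 410 × 2.7×10⁻⁴ × 0.25 = 0.027675 m
Layer 3: 0.38 × 2.1×10⁻⁴ × 700 = 0.05586 m
Δh = 0.006579 + 0.027675 + 0.05586 = 0.090114 m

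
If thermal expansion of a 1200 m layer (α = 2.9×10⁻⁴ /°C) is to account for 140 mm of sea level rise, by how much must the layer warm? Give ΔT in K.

ΔT = Δh/(αH) = 0.14 / (2.9×10⁻⁴ × 1200) ≈ 0.4023 K

about 0.402 K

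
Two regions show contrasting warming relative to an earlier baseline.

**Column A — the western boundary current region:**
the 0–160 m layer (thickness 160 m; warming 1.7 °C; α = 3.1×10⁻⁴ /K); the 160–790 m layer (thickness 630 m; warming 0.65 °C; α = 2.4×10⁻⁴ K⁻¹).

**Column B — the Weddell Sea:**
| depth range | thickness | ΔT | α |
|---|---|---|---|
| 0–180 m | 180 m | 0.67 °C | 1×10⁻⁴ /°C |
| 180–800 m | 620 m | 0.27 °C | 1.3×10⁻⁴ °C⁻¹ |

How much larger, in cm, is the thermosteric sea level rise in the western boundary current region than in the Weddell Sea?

14.9 cm larger

A Layer 1: 3.1×10⁻⁴ × 160 × 1.7 = 0.08432 m
A Layer 2: 0.65 × 2.4×10⁻⁴ × 630 = 0.09828 m
A total: 0.18260 m
B 0.67 × 180 × 1×10⁻⁴ = 0.01206 m
B Layer 2: 1.3×10⁻⁴ × 0.27 × 620 = 0.021762 m
B total: 0.033822 m
Difference: 0.18260 − 0.033822 = 0.148778 m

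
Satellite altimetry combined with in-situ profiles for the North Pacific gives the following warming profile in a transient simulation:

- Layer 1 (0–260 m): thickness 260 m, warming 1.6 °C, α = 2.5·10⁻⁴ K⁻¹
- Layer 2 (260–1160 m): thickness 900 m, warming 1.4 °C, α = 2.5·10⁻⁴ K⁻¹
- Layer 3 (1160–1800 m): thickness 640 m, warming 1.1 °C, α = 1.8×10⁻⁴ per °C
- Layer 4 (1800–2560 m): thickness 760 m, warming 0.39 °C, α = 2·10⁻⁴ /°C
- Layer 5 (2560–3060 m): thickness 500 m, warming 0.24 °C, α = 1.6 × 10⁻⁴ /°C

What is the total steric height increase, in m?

0–260 m: 2.5×10⁻⁴ × 1.6 × 260 = 0.10400 m
260–1160 m: 1.4 × 2.5×10⁻⁴ × 900 = 0.31500 m
1.8×10⁻⁴ × 640 × 1.1 = 0.12672 m
Layer 4: 2×10⁻⁴ × 760 × 0.39 = 0.05928 m
Layer 5: 1.6×10⁻⁴ × 0.24 × 500 = 0.01920 m
Δh = 0.10400 + 0.31500 + 0.12672 + 0.05928 + 0.01920 = 0.62420 m

Δh ≈ 0.624 m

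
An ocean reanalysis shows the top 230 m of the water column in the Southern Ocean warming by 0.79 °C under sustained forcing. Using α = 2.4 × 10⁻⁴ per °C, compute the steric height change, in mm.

43.6 mm

Δh = αΔT·H = 2.4×10⁻⁴ × 0.79 × 230 = 0.043608 m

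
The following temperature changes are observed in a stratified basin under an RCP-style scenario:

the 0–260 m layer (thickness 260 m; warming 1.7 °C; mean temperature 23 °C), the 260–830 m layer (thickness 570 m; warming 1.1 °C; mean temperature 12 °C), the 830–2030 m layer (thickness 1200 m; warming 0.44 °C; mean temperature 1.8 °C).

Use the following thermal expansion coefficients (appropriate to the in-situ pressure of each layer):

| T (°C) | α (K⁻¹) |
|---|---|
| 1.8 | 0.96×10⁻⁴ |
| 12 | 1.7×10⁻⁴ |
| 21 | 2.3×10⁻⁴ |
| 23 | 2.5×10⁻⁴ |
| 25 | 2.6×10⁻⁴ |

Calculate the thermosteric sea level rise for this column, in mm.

about 268 mm

Layer 1 at 23 °C → α = 2.5×10⁻⁴ K⁻¹
Layer 2 at 12 °C → α = 1.7×10⁻⁴ K⁻¹
Layer 3 at 1.8 °C → α = 0.96×10⁻⁴ K⁻¹
0–260 m: 260 × 2.5×10⁻⁴ × 1.7 = 0.11050 m
Layer 2: 1.7×10⁻⁴ × 570 × 1.1 = 0.10659 m
Layer 3: 1200 × 0.96×10⁻⁴ × 0.44 = 0.050688 m
Δh = 0.11050 + 0.10659 + 0.050688 = 0.267778 m ≈ 268 mm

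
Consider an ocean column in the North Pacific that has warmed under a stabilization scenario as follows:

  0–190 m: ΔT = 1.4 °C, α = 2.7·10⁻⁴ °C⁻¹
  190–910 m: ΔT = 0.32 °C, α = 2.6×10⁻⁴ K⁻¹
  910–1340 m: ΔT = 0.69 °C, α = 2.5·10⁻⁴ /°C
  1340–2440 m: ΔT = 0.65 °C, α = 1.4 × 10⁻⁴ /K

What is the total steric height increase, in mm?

0–190 m: 190 × 1.4 × 2.7×10⁻⁴ = 0.07182 m
Layer 2: 0.32 × 720 × 2.6×10⁻⁴ = 0.059904 m
910–1340 m: 0.69 × 2.5×10⁻⁴ × 430 = 0.074175 m
1340–2440 m: 1.4×10⁻⁴ × 1100 × 0.65 = 0.10010 m
Δh = 0.07182 + 0.059904 + 0.074175 + 0.10010 = 0.305999 m

Δh = 310 mm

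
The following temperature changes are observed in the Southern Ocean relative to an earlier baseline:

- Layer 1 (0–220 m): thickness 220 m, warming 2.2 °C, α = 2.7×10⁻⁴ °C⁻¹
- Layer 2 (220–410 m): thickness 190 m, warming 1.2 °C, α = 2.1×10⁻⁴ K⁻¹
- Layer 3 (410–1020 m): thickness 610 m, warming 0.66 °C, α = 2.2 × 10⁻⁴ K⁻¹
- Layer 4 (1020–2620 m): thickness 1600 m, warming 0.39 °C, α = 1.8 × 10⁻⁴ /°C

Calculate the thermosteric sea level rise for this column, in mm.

0–220 m: 2.7×10⁻⁴ × 2.2 × 220 = 0.13068 m
1.2 × 190 × 2.1×10⁻⁴ = 0.04788 m
610 × 0.66 × 2.2×10⁻⁴ = 0.088572 m
Layer 4: 1600 × 1.8×10⁻⁴ × 0.39 = 0.11232 m
Δh = 0.13068 + 0.04788 + 0.088572 + 0.11232 = 0.379452 m ≈ 379 mm

about 379 mm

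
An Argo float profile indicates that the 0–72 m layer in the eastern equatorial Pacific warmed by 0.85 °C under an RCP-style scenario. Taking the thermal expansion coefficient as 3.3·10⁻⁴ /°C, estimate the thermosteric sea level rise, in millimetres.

Δh = αΔT·H = 3.3×10⁻⁴ × 0.85 × 72 = 0.020196 m

20.2 mm of thermosteric rise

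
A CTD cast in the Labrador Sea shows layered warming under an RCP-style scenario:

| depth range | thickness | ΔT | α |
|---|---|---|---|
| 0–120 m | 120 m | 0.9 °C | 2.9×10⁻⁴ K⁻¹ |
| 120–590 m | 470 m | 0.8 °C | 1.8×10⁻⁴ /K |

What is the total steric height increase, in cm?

Layer 1: 120 × 0.9 × 2.9×10⁻⁴ = 0.03132 m
Layer 2: 1.8×10⁻⁴ × 0.8 × 470 = 0.06768 m
Δh = 0.03132 + 0.06768 = 0.09900 m ≈ 9.90 cm

about 9.90 cm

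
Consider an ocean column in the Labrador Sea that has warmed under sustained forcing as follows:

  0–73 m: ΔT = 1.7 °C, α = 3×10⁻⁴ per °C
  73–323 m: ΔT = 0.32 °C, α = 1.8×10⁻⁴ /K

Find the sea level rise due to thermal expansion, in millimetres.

0–73 m: 1.7 × 3×10⁻⁴ × 73 = 0.03723 m
Layer 2: 0.32 × 250 × 1.8×10⁻⁴ = 0.01440 m
Δh = 0.03723 + 0.01440 = 0.05163 m ≈ 51.6 mm

Δh ≈ 51.6 mm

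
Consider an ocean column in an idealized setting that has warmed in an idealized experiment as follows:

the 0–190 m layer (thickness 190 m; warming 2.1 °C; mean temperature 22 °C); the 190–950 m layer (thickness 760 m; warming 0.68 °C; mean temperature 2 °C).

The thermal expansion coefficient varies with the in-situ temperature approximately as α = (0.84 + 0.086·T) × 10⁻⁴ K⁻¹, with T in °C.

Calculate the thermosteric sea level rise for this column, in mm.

Δh = 161 mm

Layer 1: α = (0.84 + 0.086×22)×10⁻⁴ = 2.732×10⁻⁴ K⁻¹
Layer 2: α = (0.84 + 0.086×2)×10⁻⁴ = 1.012×10⁻⁴ K⁻¹
Layer 1: 2.732×10⁻⁴ × 190 × 2.1 = 0.1090068 m
1.012×10⁻⁴ × 0.68 × 760 = 0.05230016 m
Δh = 0.1090068 + 0.05230016 = 0.16130696 m ≈ 161 mm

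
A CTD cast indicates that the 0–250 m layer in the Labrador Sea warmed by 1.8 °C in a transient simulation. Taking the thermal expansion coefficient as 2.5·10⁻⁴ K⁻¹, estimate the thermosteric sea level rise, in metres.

0.113 m

Δh = αΔT·H = 2.5×10⁻⁴ × 1.8 × 250 = 0.11250 m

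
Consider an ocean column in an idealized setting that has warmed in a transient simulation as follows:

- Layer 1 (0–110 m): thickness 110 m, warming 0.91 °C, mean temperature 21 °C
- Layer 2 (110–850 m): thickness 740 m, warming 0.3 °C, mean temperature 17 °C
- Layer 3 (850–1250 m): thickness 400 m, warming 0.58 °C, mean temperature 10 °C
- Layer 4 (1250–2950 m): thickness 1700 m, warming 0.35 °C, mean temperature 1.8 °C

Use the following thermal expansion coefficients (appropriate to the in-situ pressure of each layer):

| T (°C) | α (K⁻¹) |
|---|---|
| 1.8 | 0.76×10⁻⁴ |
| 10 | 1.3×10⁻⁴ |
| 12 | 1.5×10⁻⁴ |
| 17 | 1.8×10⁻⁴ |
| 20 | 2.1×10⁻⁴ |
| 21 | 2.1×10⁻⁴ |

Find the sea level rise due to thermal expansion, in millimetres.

Layer 1 at 21 °C → α = 2.1×10⁻⁴ K⁻¹
Layer 2 at 17 °C → α = 1.8×10⁻⁴ K⁻¹
Layer 3 at 10 °C → α = 1.3×10⁻⁴ K⁻¹
Layer 4 at 1.8 °C → α = 0.76×10⁻⁴ K⁻¹
0.91 × 2.1×10⁻⁴ × 110 = 0.021021 m
Layer 2: 740 × 0.3 × 1.8×10⁻⁴ = 0.03996 m
0.58 × 400 × 1.3×10⁻⁴ = 0.03016 m
1250–2950 m: 1700 × 0.35 × 0.76×10⁻⁴ = 0.04522 m
Δh = 0.021021 + 0.03996 + 0.03016 + 0.04522 = 0.136361 m ≈ 136 mm

136 mm of thermosteric rise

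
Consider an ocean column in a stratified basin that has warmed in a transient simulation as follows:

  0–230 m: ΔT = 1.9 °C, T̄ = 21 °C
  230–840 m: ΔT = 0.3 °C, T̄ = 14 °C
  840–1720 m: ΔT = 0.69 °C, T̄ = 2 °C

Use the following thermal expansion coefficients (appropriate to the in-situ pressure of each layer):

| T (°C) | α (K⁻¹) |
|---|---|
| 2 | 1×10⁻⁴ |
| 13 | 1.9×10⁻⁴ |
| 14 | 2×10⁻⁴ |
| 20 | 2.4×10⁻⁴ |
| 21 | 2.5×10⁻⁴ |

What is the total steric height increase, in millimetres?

Layer 1 at 21 °C → α = 2.5×10⁻⁴ K⁻¹
Layer 2 at 14 °C → α = 2×10⁻⁴ K⁻¹
Layer 3 at 2 °C → α = 1×10⁻⁴ K⁻¹
0–230 m: 2.5×10⁻⁴ × 1.9 × 230 = 0.10925 m
Layer 2: 0.3 × 610 × 2×10⁻⁴ = 0.03660 m
840–1720 m: 1×10⁻⁴ × 0.69 × 880 = 0.06072 m
Δh = 0.10925 + 0.03660 + 0.06072 = 0.20657 m

about 207 mm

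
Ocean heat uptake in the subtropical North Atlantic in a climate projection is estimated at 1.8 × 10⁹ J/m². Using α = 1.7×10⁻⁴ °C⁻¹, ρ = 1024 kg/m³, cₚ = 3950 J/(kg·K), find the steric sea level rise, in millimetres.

about 76 mm

Δh = αQ/(ρcₚ) = 1.7×10⁻⁴ × 1.8×10⁹ / (1024 × 3950) ≈ 0.075653 m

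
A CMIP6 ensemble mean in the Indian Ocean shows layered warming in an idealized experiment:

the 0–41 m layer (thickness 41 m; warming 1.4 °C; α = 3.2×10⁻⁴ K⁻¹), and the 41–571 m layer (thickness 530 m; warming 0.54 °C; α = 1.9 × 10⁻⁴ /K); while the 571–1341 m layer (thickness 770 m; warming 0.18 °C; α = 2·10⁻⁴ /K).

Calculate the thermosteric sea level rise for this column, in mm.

Δh = 100 mm

0–41 m: 3.2×10⁻⁴ × 41 × 1.4 = 0.018368 m
Layer 2: 1.9×10⁻⁴ × 0.54 × 530 = 0.054378 m
0.18 × 2×10⁻⁴ × 770 = 0.02772 m
Δh = 0.018368 + 0.054378 + 0.02772 = 0.100466 m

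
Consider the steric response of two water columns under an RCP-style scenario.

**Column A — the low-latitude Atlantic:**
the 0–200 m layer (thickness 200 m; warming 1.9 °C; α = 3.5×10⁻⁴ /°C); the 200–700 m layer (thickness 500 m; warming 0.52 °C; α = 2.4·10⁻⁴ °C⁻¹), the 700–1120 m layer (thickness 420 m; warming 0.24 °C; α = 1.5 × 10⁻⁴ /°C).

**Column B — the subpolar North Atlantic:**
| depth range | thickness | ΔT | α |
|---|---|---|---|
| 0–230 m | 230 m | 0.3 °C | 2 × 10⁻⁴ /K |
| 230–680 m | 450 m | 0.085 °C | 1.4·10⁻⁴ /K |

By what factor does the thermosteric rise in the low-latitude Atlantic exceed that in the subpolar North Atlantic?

A 0–200 m: 3.5×10⁻⁴ × 1.9 × 200 = 0.13300 m
A 500 × 0.52 × 2.4×10⁻⁴ = 0.06240 m
A 0.24 × 1.5×10⁻⁴ × 420 = 0.01512 m
A total: 0.21052 m
B 230 × 2×10⁻⁴ × 0.3 = 0.01380 m
B Layer 2: 0.085 × 1.4×10⁻⁴ × 450 = 0.005355 m
B total: 0.019155 m
Ratio: 0.21052 / 0.019155 ≈ 10.99

11.0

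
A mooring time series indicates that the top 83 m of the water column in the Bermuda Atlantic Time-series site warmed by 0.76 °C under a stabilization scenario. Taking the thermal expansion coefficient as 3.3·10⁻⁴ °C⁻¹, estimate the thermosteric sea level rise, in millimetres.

20.8 mm of thermosteric rise

Δh = αΔT·H = 3.3×10⁻⁴ × 0.76 × 83 = 0.0208164 m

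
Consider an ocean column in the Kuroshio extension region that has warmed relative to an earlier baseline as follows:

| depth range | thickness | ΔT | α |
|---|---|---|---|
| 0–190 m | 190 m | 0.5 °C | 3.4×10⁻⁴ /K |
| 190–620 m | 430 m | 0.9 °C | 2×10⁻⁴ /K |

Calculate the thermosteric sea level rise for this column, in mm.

Layer 1: 0.5 × 190 × 3.4×10⁻⁴ = 0.03230 m
190–620 m: 0.9 × 2×10⁻⁴ × 430 = 0.07740 m
Δh = 0.03230 + 0.07740 = 0.10970 m

110 mm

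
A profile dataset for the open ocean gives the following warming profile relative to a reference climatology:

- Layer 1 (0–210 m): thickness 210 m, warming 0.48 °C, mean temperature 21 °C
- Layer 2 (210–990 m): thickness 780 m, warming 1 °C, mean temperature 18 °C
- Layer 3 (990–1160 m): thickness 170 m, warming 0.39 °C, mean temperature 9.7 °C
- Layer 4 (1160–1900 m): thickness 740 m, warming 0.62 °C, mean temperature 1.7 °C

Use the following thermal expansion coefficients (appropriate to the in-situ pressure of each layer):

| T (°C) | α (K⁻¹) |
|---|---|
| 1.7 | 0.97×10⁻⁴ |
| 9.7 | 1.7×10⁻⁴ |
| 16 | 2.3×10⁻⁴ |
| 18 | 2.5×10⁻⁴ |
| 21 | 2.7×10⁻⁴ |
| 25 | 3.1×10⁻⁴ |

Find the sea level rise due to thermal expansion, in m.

about 0.278 m

Layer 1 at 21 °C → α = 2.7×10⁻⁴ K⁻¹
Layer 2 at 18 °C → α = 2.5×10⁻⁴ K⁻¹
Layer 3 at 9.7 °C → α = 1.7×10⁻⁴ K⁻¹
Layer 4 at 1.7 °C → α = 0.97×10⁻⁴ K⁻¹
0–210 m: 210 × 0.48 × 2.7×10⁻⁴ = 0.027216 m
1 × 2.5×10⁻⁴ × 780 = 0.19500 m
170 × 0.39 × 1.7×10⁻⁴ = 0.011271 m
0.62 × 0.97×10⁻⁴ × 740 = 0.0445036 m
Δh = 0.027216 + 0.19500 + 0.011271 + 0.0445036 = 0.2779906 m ≈ 0.278 m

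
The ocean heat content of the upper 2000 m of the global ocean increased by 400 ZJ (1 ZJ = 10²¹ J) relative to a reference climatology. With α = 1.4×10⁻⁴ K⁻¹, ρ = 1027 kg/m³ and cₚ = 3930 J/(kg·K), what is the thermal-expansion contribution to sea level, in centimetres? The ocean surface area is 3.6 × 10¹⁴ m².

3.9 cm of thermosteric rise

Per unit area: Q = 400×10²¹ / (3.6×10¹⁴) ≈ 1.111×10⁹ J/m²
Δh = αQ/(ρcₚ) = 1.4×10⁻⁴ × 1.111×10⁹ / (1027 × 3930) ≈ 0.038537 m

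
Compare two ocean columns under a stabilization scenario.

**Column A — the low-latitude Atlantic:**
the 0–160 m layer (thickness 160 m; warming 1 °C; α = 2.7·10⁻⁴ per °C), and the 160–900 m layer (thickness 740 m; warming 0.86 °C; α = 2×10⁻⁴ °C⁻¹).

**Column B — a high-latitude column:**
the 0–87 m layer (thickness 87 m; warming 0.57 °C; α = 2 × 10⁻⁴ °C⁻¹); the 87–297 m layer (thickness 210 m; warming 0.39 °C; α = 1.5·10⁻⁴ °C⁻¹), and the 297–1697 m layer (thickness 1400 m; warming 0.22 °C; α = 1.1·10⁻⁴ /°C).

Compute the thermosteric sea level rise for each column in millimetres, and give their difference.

Δh_A ≈ 170 mm, Δh_B ≈ 56.1 mm; difference ≈ 114 mm

A Layer 1: 160 × 2.7×10⁻⁴ × 1 = 0.04320 m
A 160–900 m: 740 × 0.86 × 2×10⁻⁴ = 0.12728 m
A total: 0.17048 m
B 0–87 m: 0.57 × 87 × 2×10⁻⁴ = 0.009918 m
B 87–297 m: 0.39 × 210 × 1.5×10⁻⁴ = 0.012285 m
B Layer 3: 1400 × 0.22 × 1.1×10⁻⁴ = 0.03388 m
B total: 0.056083 m
Difference: 0.17048 − 0.056083 = 0.114397 m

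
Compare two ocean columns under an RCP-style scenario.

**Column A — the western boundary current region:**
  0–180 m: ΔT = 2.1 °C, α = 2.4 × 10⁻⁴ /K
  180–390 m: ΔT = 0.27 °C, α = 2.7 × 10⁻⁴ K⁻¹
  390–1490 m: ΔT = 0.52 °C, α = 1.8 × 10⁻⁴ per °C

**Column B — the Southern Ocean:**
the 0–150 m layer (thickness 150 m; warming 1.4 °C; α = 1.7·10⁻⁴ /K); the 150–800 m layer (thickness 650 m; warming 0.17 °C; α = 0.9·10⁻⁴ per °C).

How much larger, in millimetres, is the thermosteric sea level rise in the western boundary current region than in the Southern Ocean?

163 mm larger

A Layer 1: 2.1 × 2.4×10⁻⁴ × 180 = 0.09072 m
A Layer 2: 2.7×10⁻⁴ × 210 × 0.27 = 0.015309 m
A 1100 × 1.8×10⁻⁴ × 0.52 = 0.10296 m
A total: 0.208989 m
B 0–150 m: 1.4 × 1.7×10⁻⁴ × 150 = 0.03570 m
B Layer 2: 0.9×10⁻⁴ × 650 × 0.17 = 0.009945 m
B total: 0.045645 m
Difference: 0.208989 − 0.045645 = 0.163344 m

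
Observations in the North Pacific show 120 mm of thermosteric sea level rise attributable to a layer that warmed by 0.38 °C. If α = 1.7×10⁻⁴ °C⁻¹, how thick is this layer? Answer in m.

H = Δh/(αΔT) = 0.12 / (1.7×10⁻⁴ × 0.38) ≈ 1858 m

H ≈ 1860 m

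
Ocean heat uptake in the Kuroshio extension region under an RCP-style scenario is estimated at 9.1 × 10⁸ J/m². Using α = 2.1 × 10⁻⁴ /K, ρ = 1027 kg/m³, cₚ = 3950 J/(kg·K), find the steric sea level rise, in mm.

Δh = αQ/(ρcₚ) = 2.1×10⁻⁴ × 9.1×10⁸ / (1027 × 3950) ≈ 0.047108 m

about 47.1 mm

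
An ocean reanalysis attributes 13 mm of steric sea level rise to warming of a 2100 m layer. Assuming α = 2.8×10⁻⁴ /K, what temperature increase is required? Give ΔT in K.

ΔT = Δh/(αH) = 0.013 / (2.8×10⁻⁴ × 2100) ≈ 0.02211 K

ΔT ≈ 0.0221 K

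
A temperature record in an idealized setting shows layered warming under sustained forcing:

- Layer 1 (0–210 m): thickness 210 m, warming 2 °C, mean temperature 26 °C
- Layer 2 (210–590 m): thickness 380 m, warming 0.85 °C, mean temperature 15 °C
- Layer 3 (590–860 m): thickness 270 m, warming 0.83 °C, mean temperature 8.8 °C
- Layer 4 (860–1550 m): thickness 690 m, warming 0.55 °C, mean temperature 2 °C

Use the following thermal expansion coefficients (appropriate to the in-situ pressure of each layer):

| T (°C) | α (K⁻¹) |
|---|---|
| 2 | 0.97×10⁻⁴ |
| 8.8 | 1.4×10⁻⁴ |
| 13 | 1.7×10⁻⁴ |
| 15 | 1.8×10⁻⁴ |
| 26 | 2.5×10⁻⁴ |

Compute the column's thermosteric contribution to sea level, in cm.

Layer 1 at 26 °C → α = 2.5×10⁻⁴ K⁻¹
Layer 2 at 15 °C → α = 1.8×10⁻⁴ K⁻¹
Layer 3 at 8.8 °C → α = 1.4×10⁻⁴ K⁻¹
Layer 4 at 2 °C → α = 0.97×10⁻⁴ K⁻¹
0–210 m: 210 × 2 × 2.5×10⁻⁴ = 0.10500 m
210–590 m: 0.85 × 1.8×10⁻⁴ × 380 = 0.05814 m
Layer 3: 0.83 × 1.4×10⁻⁴ × 270 = 0.031374 m
Layer 4: 0.97×10⁻⁴ × 690 × 0.55 = 0.0368115 m
Δh = 0.10500 + 0.05814 + 0.031374 + 0.0368115 = 0.2313255 m ≈ 23.1 cm

23.1 cm of thermosteric rise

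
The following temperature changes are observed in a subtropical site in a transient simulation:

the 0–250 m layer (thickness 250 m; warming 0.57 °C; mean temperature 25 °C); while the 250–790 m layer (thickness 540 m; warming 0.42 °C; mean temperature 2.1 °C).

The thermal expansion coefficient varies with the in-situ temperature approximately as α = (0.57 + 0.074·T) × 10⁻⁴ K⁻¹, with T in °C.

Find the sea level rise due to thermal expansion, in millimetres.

Layer 1: α = (0.57 + 0.074×25)×10⁻⁴ = 2.42×10⁻⁴ K⁻¹
Layer 2: α = (0.57 + 0.074×2.1)×10⁻⁴ = 0.7254×10⁻⁴ K⁻¹
Layer 1: 250 × 2.42×10⁻⁴ × 0.57 = 0.034485 m
Layer 2: 0.42 × 540 × 0.7254×10⁻⁴ = 0.016452072 m
Δh = 0.034485 + 0.016452072 = 0.050937072 m ≈ 51 mm

Δh ≈ 51 mm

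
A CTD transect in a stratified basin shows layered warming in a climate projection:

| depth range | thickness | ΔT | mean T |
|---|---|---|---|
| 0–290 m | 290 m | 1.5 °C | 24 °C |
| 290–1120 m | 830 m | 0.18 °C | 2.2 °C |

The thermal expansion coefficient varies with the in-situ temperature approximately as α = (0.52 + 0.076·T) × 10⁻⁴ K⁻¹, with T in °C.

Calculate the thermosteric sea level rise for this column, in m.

0.112 m of thermosteric rise

Layer 1: α = (0.52 + 0.076×24)×10⁻⁴ = 2.344×10⁻⁴ K⁻¹
Layer 2: α = (0.52 + 0.076×2.2)×10⁻⁴ = 0.6872×10⁻⁴ K⁻¹
Layer 1: 1.5 × 2.344×10⁻⁴ × 290 = 0.101964 m
830 × 0.6872×10⁻⁴ × 0.18 = 0.010266768 m
Δh = 0.101964 + 0.010266768 = 0.112230768 m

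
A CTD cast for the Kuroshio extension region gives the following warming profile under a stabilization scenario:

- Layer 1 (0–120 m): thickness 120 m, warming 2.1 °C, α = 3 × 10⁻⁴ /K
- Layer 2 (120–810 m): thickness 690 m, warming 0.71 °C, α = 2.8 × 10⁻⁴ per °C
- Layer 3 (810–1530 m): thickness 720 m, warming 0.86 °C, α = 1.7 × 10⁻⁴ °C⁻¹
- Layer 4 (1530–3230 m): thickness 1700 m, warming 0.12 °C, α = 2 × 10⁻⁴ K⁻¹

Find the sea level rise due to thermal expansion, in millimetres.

Layer 1: 2.1 × 120 × 3×10⁻⁴ = 0.07560 m
Layer 2: 0.71 × 690 × 2.8×10⁻⁴ = 0.137172 m
Layer 3: 1.7×10⁻⁴ × 720 × 0.86 = 0.105264 m
2×10⁻⁴ × 1700 × 0.12 = 0.04080 m
Δh = 0.07560 + 0.137172 + 0.105264 + 0.04080 = 0.358836 m

360 mm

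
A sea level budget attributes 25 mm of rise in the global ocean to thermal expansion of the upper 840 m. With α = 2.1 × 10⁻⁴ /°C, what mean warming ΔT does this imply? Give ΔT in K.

about 0.142 K

ΔT = Δh/(αH) = 0.025 / (2.1×10⁻⁴ × 840) ≈ 0.1417 K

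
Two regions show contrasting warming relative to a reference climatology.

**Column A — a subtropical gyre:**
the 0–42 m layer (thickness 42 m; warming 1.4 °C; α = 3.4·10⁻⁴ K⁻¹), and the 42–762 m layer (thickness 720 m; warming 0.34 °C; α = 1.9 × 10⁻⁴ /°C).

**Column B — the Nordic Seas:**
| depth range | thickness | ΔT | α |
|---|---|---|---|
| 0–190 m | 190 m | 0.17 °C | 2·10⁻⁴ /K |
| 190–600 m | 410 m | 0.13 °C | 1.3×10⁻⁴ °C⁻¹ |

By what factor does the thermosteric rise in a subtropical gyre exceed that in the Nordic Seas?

A 0–42 m: 3.4×10⁻⁴ × 42 × 1.4 = 0.019992 m
A 1.9×10⁻⁴ × 720 × 0.34 = 0.046512 m
A total: 0.066504 m
B Layer 1: 0.17 × 190 × 2×10⁻⁴ = 0.00646 m
B 190–600 m: 0.13 × 1.3×10⁻⁴ × 410 = 0.006929 m
B total: 0.013389 m
Ratio: 0.066504 / 0.013389 ≈ 4.967

≈ 5.0×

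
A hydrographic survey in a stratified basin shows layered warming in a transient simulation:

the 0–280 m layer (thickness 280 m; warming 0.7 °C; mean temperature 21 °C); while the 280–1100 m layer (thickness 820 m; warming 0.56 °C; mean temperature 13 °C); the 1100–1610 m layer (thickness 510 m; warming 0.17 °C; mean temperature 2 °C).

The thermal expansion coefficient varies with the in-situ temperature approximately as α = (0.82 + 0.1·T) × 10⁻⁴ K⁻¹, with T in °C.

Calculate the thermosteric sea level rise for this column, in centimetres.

Layer 1: α = (0.82 + 0.1×21)×10⁻⁴ = 2.92×10⁻⁴ K⁻¹
Layer 2: α = (0.82 + 0.1×13)×10⁻⁴ = 2.12×10⁻⁴ K⁻¹
Layer 3: α = (0.82 + 0.1×2)×10⁻⁴ = 1.02×10⁻⁴ K⁻¹
2.92×10⁻⁴ × 280 × 0.7 = 0.057232 m
Layer 2: 0.56 × 2.12×10⁻⁴ × 820 = 0.0973504 m
Layer 3: 1.02×10⁻⁴ × 0.17 × 510 = 0.0088434 m
Δh = 0.057232 + 0.0973504 + 0.0088434 = 0.1634258 m

16.3 cm of thermosteric rise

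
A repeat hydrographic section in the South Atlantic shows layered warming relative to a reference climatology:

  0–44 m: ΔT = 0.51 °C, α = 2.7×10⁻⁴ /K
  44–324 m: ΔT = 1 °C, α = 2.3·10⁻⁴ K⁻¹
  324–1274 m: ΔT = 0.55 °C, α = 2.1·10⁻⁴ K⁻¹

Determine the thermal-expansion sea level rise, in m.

0.180 m

2.7×10⁻⁴ × 0.51 × 44 = 0.0060588 m
Layer 2: 2.3×10⁻⁴ × 280 × 1 = 0.06440 m
2.1×10⁻⁴ × 0.55 × 950 = 0.109725 m
Δh = 0.0060588 + 0.06440 + 0.109725 = 0.1801838 m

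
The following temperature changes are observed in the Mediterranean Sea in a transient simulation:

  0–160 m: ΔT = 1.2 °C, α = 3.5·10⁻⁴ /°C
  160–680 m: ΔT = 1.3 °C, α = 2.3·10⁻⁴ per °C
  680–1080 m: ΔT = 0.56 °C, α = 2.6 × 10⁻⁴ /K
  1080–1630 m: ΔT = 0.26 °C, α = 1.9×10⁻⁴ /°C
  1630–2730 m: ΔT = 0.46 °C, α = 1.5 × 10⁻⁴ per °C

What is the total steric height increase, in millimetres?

Layer 1: 1.2 × 160 × 3.5×10⁻⁴ = 0.06720 m
160–680 m: 520 × 1.3 × 2.3×10⁻⁴ = 0.15548 m
400 × 2.6×10⁻⁴ × 0.56 = 0.05824 m
Layer 4: 550 × 1.9×10⁻⁴ × 0.26 = 0.02717 m
1630–2730 m: 1.5×10⁻⁴ × 0.46 × 1100 = 0.07590 m
Δh = 0.06720 + 0.15548 + 0.05824 + 0.02717 + 0.07590 = 0.38399 m ≈ 384 mm

384 mm of thermosteric rise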